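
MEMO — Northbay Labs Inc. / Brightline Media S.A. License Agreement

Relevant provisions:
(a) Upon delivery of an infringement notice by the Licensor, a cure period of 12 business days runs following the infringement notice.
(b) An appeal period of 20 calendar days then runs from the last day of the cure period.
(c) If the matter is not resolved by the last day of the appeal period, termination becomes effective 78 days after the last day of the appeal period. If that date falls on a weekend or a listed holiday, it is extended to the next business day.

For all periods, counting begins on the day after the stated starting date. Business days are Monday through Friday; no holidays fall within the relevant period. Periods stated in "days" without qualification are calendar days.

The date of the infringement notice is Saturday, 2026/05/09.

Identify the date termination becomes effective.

The last day of the cure period: counting 12 business days from Saturday, 2026/05/09 (May 11, May 12, May 13, May 14, …, May 22, May 25, May 26, skipping weekends) reaches Tuesday, 2026/05/26.
The last day of the appeal period: 2026/05/26 + 20 days = 2026/06/15.
The date termination becomes effective: 78 calendar days after 2026/06/15 is 2026/09/01. 2026/09/01 is a Tuesday, so no roll-forward applies.

2026/09/01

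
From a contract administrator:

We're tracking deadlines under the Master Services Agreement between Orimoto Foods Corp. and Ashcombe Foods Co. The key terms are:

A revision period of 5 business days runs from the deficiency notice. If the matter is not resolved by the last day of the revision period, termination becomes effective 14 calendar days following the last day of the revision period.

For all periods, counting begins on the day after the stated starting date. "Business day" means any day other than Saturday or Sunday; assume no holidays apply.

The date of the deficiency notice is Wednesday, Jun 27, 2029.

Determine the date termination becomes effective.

Jul 18, 2029

From Wednesday, Jun 27, 2029, 5 business days (Jun 28, Jun 29, Jul 2, Jul 3, Jul 4, skipping weekends) brings us to Wednesday, Jul 4, 2029, which is the last day of the revision period.
Adding 14 calendar days to Jul 4, 2029 gives Jul 18, 2029, which is the date termination becomes effective.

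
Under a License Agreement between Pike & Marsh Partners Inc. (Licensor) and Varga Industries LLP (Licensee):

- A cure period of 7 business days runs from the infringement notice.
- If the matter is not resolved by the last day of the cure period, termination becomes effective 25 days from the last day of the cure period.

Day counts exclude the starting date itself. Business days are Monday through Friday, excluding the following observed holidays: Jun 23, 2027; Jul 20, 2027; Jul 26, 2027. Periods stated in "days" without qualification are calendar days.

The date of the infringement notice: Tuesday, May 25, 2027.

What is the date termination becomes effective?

The last day of the cure period: counting 7 business days from Tuesday, May 25, 2027 (May 26, May 27, May 28, May 31, Jun 1, Jun 2, Jun 3, skipping weekends) reaches Thursday, Jun 3, 2027.
The date termination becomes effective: 25 calendar days after Jun 3, 2027 is Jun 28, 2027.

Jun 28, 2027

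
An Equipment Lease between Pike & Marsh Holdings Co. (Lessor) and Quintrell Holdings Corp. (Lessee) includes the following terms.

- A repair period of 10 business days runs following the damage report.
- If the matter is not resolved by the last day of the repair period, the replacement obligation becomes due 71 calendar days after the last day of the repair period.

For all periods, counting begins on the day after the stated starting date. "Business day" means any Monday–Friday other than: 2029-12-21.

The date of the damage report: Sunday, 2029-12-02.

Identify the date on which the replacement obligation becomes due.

2030-02-23

From Sunday, 2029-12-02, 10 business days (Dec 3, Dec 4, Dec 5, Dec 6, Dec 7, Dec 10, Dec 11, Dec 12, Dec 13, Dec 14, skipping weekends) brings us to Friday, 2029-12-14, which is the last day of the repair period.
The date on which the replacement obligation becomes due: 2029-12-14 + 71 days = 2030-02-23.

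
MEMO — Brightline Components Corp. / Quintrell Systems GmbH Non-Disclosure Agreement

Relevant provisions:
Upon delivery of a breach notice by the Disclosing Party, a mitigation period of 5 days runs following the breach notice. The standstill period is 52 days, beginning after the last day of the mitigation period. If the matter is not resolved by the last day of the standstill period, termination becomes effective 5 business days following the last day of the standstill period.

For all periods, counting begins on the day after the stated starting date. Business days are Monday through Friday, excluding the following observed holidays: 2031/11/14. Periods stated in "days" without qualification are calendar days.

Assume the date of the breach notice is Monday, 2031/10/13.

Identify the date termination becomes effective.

2031/12/16

The last day of the mitigation period: 2031/10/13 + 5 days = 2031/10/18.
The last day of the standstill period: 52 calendar days after 2031/10/18 is 2031/12/09.
The date termination becomes effective: counting 5 business days from Tuesday, 2031/12/09 (Dec 10, Dec 11, Dec 12, Dec 15, Dec 16, skipping weekends) reaches Tuesday, 2031/12/16.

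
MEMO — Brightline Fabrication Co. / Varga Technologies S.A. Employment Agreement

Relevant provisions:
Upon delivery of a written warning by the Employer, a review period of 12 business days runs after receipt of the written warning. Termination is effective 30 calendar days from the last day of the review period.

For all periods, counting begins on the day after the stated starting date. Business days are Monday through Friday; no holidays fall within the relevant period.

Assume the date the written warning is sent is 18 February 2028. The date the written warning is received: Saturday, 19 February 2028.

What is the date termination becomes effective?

From Saturday, 19 February 2028, 12 business days (Feb 21, Feb 22, Feb 23, Feb 24, …, Mar 3, Mar 6, Mar 7, skipping weekends) brings us to Tuesday, 7 March 2028, which is the last day of the review period.
Adding 30 calendar days to 7 March 2028 gives 6 April 2028, which is the date termination becomes effective.

6 April 2028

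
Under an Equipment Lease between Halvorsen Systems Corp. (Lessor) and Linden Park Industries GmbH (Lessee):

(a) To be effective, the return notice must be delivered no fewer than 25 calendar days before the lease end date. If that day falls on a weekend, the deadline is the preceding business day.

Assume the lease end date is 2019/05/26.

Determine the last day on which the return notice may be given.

Counting back 25 calendar days from 2019/05/26 gives 2019/05/01. That is a Wednesday, so no adjustment is needed.

2019/05/01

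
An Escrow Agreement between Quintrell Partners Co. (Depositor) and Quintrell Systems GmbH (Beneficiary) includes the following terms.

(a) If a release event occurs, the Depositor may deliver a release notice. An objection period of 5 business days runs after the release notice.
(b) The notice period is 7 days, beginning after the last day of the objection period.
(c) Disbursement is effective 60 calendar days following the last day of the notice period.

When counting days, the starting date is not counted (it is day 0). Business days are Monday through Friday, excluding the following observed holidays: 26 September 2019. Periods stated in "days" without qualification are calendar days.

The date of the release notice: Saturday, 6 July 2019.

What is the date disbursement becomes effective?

The last day of the objection period: counting 5 business days from Saturday, 6 July 2019 (Jul 8, Jul 9, Jul 10, Jul 11, Jul 12, skipping weekends) reaches Friday, 12 July 2019.
Adding 7 calendar days to 12 July 2019 gives 19 July 2019, which is the last day of the notice period.
The date disbursement becomes effective: 60 calendar days after 19 July 2019 is 17 September 2019.

17 September 2019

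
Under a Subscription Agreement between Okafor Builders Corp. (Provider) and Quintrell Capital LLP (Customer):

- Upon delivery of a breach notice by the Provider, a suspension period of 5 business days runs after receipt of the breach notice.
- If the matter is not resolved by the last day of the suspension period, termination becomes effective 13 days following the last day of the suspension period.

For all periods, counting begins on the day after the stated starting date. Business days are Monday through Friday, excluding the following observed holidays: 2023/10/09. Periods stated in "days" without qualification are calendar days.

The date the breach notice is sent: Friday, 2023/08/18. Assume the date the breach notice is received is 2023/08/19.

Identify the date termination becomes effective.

The last day of the suspension period: 5 business days after Saturday, 2023/08/19, skipping weekends — Aug 21, Aug 22, Aug 23, Aug 24, Aug 25 — lands on Friday, 2023/08/25.
The date termination becomes effective: 13 calendar days after 2023/08/25 is 2023/09/07.

2023/09/07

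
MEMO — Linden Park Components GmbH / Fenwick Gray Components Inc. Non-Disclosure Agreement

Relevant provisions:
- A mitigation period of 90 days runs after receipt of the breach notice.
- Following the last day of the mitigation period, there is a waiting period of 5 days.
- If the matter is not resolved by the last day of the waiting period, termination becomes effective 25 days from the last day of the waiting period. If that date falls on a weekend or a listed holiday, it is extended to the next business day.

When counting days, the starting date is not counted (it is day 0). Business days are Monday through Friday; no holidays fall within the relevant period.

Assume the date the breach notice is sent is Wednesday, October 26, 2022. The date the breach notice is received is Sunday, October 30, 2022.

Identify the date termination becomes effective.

The last day of the mitigation period: 90 calendar days after October 30, 2022 is January 28, 2023.
The last day of the waiting period: January 28, 2023 + 5 days = February 2, 2023.
The date termination becomes effective: February 2, 2023 + 25 days = February 27, 2023. February 27, 2023 is a Monday, so no roll-forward applies.

February 27, 2023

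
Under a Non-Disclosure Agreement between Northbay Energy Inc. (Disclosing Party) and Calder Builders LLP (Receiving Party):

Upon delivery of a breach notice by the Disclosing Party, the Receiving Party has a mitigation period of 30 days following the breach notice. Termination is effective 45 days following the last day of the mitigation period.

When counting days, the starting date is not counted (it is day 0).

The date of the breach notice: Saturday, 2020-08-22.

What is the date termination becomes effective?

2020-11-05

Adding 30 calendar days to 2020-08-22 gives 2020-09-21, which is the last day of the mitigation period.
The date termination becomes effective: 2020-09-21 + 45 days = 2020-11-05.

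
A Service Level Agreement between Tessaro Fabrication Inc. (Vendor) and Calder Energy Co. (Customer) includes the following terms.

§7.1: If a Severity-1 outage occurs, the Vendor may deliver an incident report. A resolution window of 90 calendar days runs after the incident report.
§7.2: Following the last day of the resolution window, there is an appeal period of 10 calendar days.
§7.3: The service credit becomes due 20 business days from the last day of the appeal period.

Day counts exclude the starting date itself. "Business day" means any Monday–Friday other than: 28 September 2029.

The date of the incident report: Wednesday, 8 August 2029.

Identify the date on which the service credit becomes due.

14 December 2029

The last day of the resolution window: 8 August 2029 + 90 days = 6 November 2029.
The last day of the appeal period: 6 November 2029 + 10 days = 16 November 2029.
The date on which the service credit becomes due: counting 20 business days from Friday, 16 November 2029 (Nov 19, Nov 20, Nov 21, Nov 22, …, Dec 12, Dec 13, Dec 14, skipping weekends) reaches Friday, 14 December 2029.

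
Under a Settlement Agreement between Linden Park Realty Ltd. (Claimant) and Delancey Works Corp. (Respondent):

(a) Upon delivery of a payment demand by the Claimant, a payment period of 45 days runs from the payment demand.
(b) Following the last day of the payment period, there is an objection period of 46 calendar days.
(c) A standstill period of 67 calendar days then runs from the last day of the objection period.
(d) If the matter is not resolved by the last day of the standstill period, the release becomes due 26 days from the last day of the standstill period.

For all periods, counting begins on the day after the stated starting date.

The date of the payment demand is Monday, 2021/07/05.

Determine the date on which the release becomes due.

2022/01/05

The last day of the payment period: 45 calendar days after 2021/07/05 is 2021/08/19.
The last day of the objection period: 2021/08/19 + 46 days = 2021/10/04.
The last day of the standstill period: 2021/10/04 + 67 days = 2021/12/10.
The date on which the release becomes due: 26 calendar days after 2021/12/10 is 2022/01/05.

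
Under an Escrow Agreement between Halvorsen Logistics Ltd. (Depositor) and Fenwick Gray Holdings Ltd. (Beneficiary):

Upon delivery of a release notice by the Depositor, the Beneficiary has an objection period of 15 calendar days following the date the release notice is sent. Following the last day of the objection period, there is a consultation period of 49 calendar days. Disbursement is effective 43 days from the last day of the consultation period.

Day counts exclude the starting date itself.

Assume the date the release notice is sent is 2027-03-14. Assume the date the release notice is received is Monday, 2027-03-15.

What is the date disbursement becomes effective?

2027-06-29

Adding 15 calendar days to 2027-03-14 gives 2027-03-29, which is the last day of the objection period.
The last day of the consultation period: 49 calendar days after 2027-03-29 is 2027-05-17.
The date disbursement becomes effective: 43 calendar days after 2027-05-17 is 2027-06-29.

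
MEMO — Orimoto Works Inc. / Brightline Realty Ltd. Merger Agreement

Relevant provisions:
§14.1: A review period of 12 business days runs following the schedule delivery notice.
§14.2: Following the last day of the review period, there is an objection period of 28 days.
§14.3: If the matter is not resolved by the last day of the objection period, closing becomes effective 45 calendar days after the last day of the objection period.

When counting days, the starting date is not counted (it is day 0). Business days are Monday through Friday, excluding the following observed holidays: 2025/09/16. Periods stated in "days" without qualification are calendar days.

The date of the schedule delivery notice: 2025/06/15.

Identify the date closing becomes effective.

From Sunday, 2025/06/15, 12 business days (Jun 16, Jun 17, Jun 18, Jun 19, …, Jun 27, Jun 30, Jul 1, skipping weekends) brings us to Tuesday, 2025/07/01, which is the last day of the review period.
The last day of the objection period: 28 calendar days after 2025/07/01 is 2025/07/29.
The date closing becomes effective: 45 calendar days after 2025/07/29 is 2025/09/12.

2025/09/12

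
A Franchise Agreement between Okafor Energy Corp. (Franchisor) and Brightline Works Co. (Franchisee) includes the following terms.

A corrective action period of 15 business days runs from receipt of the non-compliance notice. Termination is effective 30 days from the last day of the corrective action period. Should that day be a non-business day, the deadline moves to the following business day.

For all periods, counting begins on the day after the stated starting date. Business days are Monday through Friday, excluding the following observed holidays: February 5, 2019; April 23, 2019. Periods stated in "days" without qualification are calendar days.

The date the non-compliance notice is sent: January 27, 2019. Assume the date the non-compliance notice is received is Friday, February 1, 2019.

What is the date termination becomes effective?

The last day of the corrective action period: counting 15 business days from Friday, February 1, 2019 (Feb 4, Feb 6, Feb 7, Feb 8, …, Feb 21, Feb 22, Feb 25, skipping weekends and the listed holiday on Feb 5) reaches Monday, February 25, 2019.
The date termination becomes effective: February 25, 2019 + 30 days = March 27, 2019. March 27, 2019 is a Wednesday and is not a listed holiday, so no roll-forward applies.

March 27, 2019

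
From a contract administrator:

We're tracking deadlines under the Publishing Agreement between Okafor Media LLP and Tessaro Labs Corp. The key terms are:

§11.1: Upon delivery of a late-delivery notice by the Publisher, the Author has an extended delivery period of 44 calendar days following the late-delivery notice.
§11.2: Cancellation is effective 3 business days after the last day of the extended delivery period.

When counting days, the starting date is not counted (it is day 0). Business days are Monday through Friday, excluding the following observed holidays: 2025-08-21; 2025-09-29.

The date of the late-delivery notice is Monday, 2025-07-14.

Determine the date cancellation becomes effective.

2025-09-01

Adding 44 calendar days to 2025-07-14 gives 2025-08-27, which is the last day of the extended delivery period.
The date cancellation becomes effective: counting 3 business days from Wednesday, 2025-08-27 (Aug 28, Aug 29, Sep 1, skipping weekends) reaches Monday, 2025-09-01.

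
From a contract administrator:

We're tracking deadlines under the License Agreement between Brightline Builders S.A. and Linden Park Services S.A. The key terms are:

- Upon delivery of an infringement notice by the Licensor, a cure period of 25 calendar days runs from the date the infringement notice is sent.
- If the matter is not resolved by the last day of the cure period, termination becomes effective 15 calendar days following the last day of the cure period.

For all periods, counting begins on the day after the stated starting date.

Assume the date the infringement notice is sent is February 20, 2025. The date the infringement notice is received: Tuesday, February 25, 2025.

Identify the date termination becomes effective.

April 1, 2025

Adding 25 calendar days to February 20, 2025 gives March 17, 2025, which is the last day of the cure period.
Adding 15 calendar days to March 17, 2025 gives April 1, 2025, which is the date termination becomes effective.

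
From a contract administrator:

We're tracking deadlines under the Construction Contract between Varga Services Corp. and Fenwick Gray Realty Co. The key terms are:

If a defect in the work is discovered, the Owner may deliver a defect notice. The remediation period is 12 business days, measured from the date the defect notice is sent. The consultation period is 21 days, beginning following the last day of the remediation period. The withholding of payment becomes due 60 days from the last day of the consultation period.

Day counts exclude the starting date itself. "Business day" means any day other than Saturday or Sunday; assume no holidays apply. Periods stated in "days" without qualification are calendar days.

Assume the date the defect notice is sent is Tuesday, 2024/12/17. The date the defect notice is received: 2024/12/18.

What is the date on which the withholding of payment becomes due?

2025/03/24

From Tuesday, 2024/12/17, 12 business days (Dec 18, Dec 19, Dec 20, Dec 23, …, Dec 31, Jan 1, Jan 2, skipping weekends) brings us to Thursday, 2025/01/02, which is the last day of the remediation period.
The last day of the consultation period: 21 calendar days after 2025/01/02 is 2025/01/23.
The date on which the withholding of payment becomes due: 2025/01/23 + 60 days = 2025/03/24.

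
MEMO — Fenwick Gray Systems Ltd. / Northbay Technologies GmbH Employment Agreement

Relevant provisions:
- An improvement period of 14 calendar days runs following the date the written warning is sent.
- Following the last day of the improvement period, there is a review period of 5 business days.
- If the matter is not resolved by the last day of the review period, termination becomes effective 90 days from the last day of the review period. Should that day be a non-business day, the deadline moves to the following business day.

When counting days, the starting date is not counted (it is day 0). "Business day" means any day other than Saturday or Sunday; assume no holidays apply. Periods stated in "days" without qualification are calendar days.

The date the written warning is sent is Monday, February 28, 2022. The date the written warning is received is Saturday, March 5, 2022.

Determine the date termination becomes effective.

June 20, 2022

The last day of the improvement period: February 28, 2022 + 14 days = March 14, 2022.
The last day of the review period: counting 5 business days from Monday, March 14, 2022 (Mar 15, Mar 16, Mar 17, Mar 18, Mar 21, skipping weekends) reaches Monday, March 21, 2022.
The date termination becomes effective: March 21, 2022 + 90 days = June 19, 2022. That falls on a Sunday, so it rolls to the next business day, Monday, June 20, 2022.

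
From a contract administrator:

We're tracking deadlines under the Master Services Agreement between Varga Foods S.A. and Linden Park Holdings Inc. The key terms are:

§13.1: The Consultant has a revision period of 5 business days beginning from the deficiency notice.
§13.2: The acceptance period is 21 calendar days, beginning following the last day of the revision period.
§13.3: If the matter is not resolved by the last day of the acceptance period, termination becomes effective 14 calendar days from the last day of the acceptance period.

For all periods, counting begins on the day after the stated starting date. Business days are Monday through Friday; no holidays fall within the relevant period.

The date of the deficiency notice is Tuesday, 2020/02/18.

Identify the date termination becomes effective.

2020/03/31

The last day of the revision period: counting 5 business days from Tuesday, 2020/02/18 (Feb 19, Feb 20, Feb 21, Feb 24, Feb 25, skipping weekends) reaches Tuesday, 2020/02/25.
The last day of the acceptance period: 2020/02/25 + 21 days = 2020/03/17.
The date termination becomes effective: 14 calendar days after 2020/03/17 is 2020/03/31.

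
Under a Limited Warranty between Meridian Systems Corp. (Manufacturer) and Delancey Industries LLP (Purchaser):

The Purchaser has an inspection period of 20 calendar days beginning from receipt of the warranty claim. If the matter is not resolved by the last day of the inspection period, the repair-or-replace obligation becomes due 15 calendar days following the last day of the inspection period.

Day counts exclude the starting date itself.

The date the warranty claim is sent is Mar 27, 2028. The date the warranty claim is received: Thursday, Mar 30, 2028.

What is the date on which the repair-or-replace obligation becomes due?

The last day of the inspection period: 20 calendar days after Mar 30, 2028 is Apr 19, 2028.
The date on which the repair-or-replace obligation becomes due: 15 calendar days after Apr 19, 2028 is May 4, 2028.

May 4, 2028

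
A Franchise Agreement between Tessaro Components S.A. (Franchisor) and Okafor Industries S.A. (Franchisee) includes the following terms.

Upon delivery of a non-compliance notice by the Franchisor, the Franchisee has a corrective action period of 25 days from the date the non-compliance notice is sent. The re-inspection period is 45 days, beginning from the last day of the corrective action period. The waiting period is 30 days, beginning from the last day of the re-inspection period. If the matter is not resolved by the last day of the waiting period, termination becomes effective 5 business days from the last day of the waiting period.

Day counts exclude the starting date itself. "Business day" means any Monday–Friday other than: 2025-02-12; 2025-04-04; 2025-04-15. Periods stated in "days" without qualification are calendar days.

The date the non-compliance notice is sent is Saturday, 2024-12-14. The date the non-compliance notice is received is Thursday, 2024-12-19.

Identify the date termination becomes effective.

2025-03-31

The last day of the corrective action period: 2024-12-14 + 25 days = 2025-01-08.
The last day of the re-inspection period: 45 calendar days after 2025-01-08 is 2025-02-22.
Adding 30 calendar days to 2025-02-22 gives 2025-03-24, which is the last day of the waiting period.
From Monday, 2025-03-24, 5 business days (Mar 25, Mar 26, Mar 27, Mar 28, Mar 31, skipping weekends) brings us to Monday, 2025-03-31, which is the date termination becomes effective.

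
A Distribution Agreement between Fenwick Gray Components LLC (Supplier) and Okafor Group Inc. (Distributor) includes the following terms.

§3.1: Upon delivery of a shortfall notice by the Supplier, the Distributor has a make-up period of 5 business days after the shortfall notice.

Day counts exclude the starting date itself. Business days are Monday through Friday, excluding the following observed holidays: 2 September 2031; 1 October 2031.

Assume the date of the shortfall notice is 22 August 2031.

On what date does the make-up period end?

The last day of the make-up period: 5 business days after Friday, 22 August 2031, skipping weekends — Aug 25, Aug 26, Aug 27, Aug 28, Aug 29 — lands on Friday, 29 August 2031.

29 August 2031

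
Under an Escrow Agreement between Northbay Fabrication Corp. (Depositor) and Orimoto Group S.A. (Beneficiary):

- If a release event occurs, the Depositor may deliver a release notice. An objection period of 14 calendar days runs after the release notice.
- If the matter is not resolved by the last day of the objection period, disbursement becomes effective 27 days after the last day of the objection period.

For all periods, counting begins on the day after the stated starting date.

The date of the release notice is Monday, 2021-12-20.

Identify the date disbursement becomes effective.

2022-01-30

Adding 14 calendar days to 2021-12-20 gives 2022-01-03, which is the last day of the objection period.
The date disbursement becomes effective: 27 calendar days after 2022-01-03 is 2022-01-30.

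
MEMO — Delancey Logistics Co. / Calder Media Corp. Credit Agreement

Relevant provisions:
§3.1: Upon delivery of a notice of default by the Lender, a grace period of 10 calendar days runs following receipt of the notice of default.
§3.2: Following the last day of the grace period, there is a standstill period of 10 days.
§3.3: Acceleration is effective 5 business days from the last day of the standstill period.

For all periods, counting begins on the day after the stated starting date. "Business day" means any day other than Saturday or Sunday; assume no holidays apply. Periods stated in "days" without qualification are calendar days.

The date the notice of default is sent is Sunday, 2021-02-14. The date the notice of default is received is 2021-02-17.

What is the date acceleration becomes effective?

The last day of the grace period: 10 calendar days after 2021-02-17 is 2021-02-27.
The last day of the standstill period: 2021-02-27 + 10 days = 2021-03-09.
From Tuesday, 2021-03-09, 5 business days (Mar 10, Mar 11, Mar 12, Mar 15, Mar 16, skipping weekends) brings us to Tuesday, 2021-03-16, which is the date acceleration becomes effective.

2021-03-16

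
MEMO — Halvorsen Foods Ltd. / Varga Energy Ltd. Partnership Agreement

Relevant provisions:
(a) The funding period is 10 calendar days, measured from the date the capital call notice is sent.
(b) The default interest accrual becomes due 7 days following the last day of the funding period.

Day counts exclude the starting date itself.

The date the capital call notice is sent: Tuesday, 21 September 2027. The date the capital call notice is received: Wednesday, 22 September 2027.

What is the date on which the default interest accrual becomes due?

8 October 2027

The last day of the funding period: 10 calendar days after 21 September 2027 is 1 October 2027.
Adding 7 calendar days to 1 October 2027 gives 8 October 2027, which is the date on which the default interest accrual becomes due.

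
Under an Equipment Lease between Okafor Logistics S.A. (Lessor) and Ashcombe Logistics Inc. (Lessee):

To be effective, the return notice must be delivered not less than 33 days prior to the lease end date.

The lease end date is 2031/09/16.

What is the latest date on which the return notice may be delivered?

2031/09/16 minus 33 days is 2031/08/14.

2031/08/14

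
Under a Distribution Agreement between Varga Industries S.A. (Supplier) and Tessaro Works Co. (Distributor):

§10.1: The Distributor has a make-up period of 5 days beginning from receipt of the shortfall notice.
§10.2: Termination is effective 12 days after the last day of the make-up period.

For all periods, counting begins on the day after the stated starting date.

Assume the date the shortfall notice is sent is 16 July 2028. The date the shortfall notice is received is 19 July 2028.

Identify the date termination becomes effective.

5 August 2028

The last day of the make-up period: 5 calendar days after 19 July 2028 is 24 July 2028.
The date termination becomes effective: 12 calendar days after 24 July 2028 is 5 August 2028.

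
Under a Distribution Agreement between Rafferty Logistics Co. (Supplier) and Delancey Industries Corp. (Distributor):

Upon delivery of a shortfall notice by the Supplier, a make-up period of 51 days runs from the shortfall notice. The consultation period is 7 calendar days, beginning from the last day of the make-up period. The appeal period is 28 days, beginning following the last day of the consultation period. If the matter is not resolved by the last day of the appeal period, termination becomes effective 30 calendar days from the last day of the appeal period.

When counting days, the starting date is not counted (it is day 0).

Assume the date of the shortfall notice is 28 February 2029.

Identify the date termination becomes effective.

24 June 2029

The last day of the make-up period: 28 February 2029 + 51 days = 20 April 2029.
The last day of the consultation period: 20 April 2029 + 7 days = 27 April 2029.
Adding 28 calendar days to 27 April 2029 gives 25 May 2029, which is the last day of the appeal period.
The date termination becomes effective: 30 calendar days after 25 May 2029 is 24 June 2029.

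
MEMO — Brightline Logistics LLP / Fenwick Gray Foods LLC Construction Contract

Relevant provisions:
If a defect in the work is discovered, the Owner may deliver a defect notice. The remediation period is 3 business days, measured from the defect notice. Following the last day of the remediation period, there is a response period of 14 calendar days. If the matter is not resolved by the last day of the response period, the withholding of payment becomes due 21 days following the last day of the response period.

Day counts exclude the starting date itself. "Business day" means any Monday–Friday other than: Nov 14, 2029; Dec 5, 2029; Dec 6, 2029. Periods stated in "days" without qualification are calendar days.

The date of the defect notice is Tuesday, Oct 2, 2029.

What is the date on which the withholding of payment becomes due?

Nov 9, 2029

The last day of the remediation period: counting 3 business days from Tuesday, Oct 2, 2029 (Oct 3, Oct 4, Oct 5, skipping weekends) reaches Friday, Oct 5, 2029.
Adding 14 calendar days to Oct 5, 2029 gives Oct 19, 2029, which is the last day of the response period.
Adding 21 calendar days to Oct 19, 2029 gives Nov 9, 2029, which is the date on which the withholding of payment becomes due.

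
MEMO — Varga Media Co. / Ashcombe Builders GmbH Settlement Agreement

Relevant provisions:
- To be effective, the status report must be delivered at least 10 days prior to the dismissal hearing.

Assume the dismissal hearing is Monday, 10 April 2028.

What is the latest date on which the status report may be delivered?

31 March 2028

Counting back 10 calendar days from 10 April 2028 gives 31 March 2028.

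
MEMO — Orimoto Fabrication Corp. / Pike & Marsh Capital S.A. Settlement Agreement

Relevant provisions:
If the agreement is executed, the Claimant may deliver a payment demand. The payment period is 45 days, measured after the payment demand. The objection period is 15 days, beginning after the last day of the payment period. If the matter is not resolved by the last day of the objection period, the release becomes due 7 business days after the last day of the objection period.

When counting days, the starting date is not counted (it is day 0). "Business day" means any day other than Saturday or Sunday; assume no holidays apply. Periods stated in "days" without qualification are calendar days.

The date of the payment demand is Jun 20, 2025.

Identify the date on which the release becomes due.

Aug 28, 2025

The last day of the payment period: Jun 20, 2025 + 45 days = Aug 4, 2025.
The last day of the objection period: 15 calendar days after Aug 4, 2025 is Aug 19, 2025.
The date on which the release becomes due: 7 business days after Tuesday, Aug 19, 2025, skipping weekends — Aug 20, Aug 21, Aug 22, Aug 25, Aug 26, Aug 27, Aug 28 — lands on Thursday, Aug 28, 2025.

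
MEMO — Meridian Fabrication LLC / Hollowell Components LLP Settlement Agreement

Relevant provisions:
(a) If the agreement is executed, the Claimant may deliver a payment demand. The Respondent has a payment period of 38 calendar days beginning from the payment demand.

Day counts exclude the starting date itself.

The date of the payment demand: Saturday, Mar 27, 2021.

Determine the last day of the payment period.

The last day of the payment period: 38 calendar days after Mar 27, 2021 is May 4, 2021.

May 4, 2021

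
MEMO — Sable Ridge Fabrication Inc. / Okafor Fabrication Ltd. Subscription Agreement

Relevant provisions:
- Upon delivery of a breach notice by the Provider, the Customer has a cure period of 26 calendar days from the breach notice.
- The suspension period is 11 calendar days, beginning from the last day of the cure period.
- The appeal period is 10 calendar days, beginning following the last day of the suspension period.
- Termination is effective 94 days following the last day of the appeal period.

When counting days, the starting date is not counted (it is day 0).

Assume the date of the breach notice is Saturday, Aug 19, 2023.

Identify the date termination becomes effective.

Jan 7, 2024

The last day of the cure period: 26 calendar days after Aug 19, 2023 is Sep 14, 2023.
The last day of the suspension period: 11 calendar days after Sep 14, 2023 is Sep 25, 2023.
The last day of the appeal period: Sep 25, 2023 + 10 days = Oct 5, 2023.
The date termination becomes effective: Oct 5, 2023 + 94 days = Jan 7, 2024.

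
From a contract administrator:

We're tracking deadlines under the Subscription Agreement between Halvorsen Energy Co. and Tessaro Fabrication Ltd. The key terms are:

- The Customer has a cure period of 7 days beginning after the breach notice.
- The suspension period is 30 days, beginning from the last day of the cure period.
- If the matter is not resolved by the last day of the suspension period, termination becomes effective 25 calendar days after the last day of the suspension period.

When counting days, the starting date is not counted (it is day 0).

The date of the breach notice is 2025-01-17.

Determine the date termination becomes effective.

2025-03-20

Adding 7 calendar days to 2025-01-17 gives 2025-01-24, which is the last day of the cure period.
The last day of the suspension period: 2025-01-24 + 30 days = 2025-02-23.
Adding 25 calendar days to 2025-02-23 gives 2025-03-20, which is the date termination becomes effective.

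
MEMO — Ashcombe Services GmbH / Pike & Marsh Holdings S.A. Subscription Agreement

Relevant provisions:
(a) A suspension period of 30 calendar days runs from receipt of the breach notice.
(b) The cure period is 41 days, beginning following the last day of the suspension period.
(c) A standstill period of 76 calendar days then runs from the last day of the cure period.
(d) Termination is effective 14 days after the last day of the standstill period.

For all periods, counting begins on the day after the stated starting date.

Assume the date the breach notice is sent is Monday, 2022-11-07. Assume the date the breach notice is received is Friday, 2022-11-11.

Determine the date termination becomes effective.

2023-04-21

Adding 30 calendar days to 2022-11-11 gives 2022-12-11, which is the last day of the suspension period.
The last day of the cure period: 2022-12-11 + 41 days = 2023-01-21.
The last day of the standstill period: 76 calendar days after 2023-01-21 is 2023-04-07.
The date termination becomes effective: 2023-04-07 + 14 days = 2023-04-21.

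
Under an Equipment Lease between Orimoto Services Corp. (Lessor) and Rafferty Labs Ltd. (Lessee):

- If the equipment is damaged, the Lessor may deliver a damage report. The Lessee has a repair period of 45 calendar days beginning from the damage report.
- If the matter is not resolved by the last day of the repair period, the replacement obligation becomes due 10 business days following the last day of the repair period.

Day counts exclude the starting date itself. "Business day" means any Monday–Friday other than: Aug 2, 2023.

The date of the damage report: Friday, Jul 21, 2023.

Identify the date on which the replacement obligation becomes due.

The last day of the repair period: 45 calendar days after Jul 21, 2023 is Sep 4, 2023.
The date on which the replacement obligation becomes due: counting 10 business days from Monday, Sep 4, 2023 (Sep 5, Sep 6, Sep 7, Sep 8, Sep 11, Sep 12, Sep 13, Sep 14, Sep 15, Sep 18, skipping weekends) reaches Monday, Sep 18, 2023.

Sep 18, 2023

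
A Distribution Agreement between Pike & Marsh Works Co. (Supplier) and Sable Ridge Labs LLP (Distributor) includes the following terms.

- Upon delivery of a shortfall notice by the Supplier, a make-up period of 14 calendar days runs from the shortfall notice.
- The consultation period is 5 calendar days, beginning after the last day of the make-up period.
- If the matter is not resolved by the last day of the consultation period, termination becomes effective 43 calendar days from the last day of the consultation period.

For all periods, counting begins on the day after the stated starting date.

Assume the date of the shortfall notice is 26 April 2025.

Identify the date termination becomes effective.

27 June 2025

Adding 14 calendar days to 26 April 2025 gives 10 May 2025, which is the last day of the make-up period.
The last day of the consultation period: 10 May 2025 + 5 days = 15 May 2025.
The date termination becomes effective: 43 calendar days after 15 May 2025 is 27 June 2025.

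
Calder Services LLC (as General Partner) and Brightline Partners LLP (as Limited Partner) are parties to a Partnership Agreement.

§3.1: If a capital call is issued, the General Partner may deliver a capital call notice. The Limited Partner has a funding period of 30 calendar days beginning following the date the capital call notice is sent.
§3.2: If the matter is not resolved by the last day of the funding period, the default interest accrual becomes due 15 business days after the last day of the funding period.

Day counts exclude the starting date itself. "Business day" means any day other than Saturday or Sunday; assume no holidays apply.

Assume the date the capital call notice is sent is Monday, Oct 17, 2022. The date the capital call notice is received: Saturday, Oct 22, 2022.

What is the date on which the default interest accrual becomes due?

Dec 7, 2022

The last day of the funding period: Oct 17, 2022 + 30 days = Nov 16, 2022.
The date on which the default interest accrual becomes due: counting 15 business days from Wednesday, Nov 16, 2022 (Nov 17, Nov 18, Nov 21, Nov 22, …, Dec 5, Dec 6, Dec 7, skipping weekends) reaches Wednesday, Dec 7, 2022.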